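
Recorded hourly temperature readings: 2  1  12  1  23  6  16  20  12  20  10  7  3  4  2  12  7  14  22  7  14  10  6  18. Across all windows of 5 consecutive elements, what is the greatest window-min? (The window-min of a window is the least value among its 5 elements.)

10

2 1 12 1 23 → min 1
1 12 1 23 6 → min 1
12 1 23 6 16 → min 1
1 23 6 16 20 → min 1
23 6 16 20 12 → min 6
6 16 20 12 20 → min 6
16 20 12 20 10 → min 10
20 12 20 10 7 → min 7
12 20 10 7 3 → min 3
20 10 7 3 4 → min 3
10 7 3 4 2 → min 2
7 3 4 2 12 → min 2
3 4 2 12 7 → min 2
4 2 12 7 14 → min 2
2 12 7 14 22 → min 2
12 7 14 22 7 → min 7
7 14 22 7 14 → min 7
14 22 7 14 10 → min 7
22 7 14 10 6 → min 6
7 14 10 6 18 → min 6
Greatest of these is 10.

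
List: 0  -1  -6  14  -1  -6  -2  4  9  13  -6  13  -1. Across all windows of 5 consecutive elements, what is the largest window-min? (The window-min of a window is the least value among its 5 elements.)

(0, -1, -6, 14, -1) → min -6
(-1, -6, 14, -1, -6) → min -6
(-6, 14, -1, -6, -2) → min -6
(14, -1, -6, -2, 4) → min -6
(-1, -6, -2, 4, 9) → min -6
(-6, -2, 4, 9, 13) → min -6
(-2, 4, 9, 13, -6) → min -6
(4, 9, 13, -6, 13) → min -6
(9, 13, -6, 13, -1) → min -6
Largest of these is -6.

-6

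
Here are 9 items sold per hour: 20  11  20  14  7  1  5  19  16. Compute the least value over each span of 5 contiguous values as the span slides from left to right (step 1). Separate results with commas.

Sliding a size-5 window across the 9 values:
[20, 11, 20, 14, 7] → min 7
[11, 20, 14, 7, 1] → min 1
[20, 14, 7, 1, 5] → min 1
[14, 7, 1, 5, 19] → min 1
[7, 1, 5, 19, 16] → min 1

7, 1, 1, 1, 1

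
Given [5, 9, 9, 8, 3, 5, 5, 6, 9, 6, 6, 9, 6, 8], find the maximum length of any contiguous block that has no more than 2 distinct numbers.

add 5: window [5] (1 distinct), len 1
add 9: window [5, 9] (2 distinct), len 2
add 9: window [5, 9, 9] (2 distinct), len 3
add 8: window [9, 9, 8] (2 distinct), len 3
add 3: window [8, 3] (2 distinct), len 2
add 5: window [3, 5] (2 distinct), len 2
add 5: window [3, 5, 5] (2 distinct), len 3
add 6: window [5, 5, 6] (2 distinct), len 3
add 9: window [6, 9] (2 distinct), len 2
add 6: window [6, 9, 6] (2 distinct), len 3
add 6: window [6, 9, 6, 6] (2 distinct), len 4
add 9: window [6, 9, 6, 6, 9] (2 distinct), len 5
add 6: window [6, 9, 6, 6, 9, 6] (2 distinct), len 6
add 8: window [6, 8] (2 distinct), len 2
Longest length with ≤2 distinct: 6.

6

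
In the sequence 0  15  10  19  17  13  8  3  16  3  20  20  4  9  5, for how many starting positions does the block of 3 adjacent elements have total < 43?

8

(0, 15, 10) → sum 25  < 43 ✓
(15, 10, 19) → sum 44
(10, 19, 17) → sum 46
(19, 17, 13) → sum 49
(17, 13, 8) → sum 38  < 43 ✓
(13, 8, 3) → sum 24  < 43 ✓
(8, 3, 16) → sum 27  < 43 ✓
(3, 16, 3) → sum 22  < 43 ✓
(16, 3, 20) → sum 39  < 43 ✓
(3, 20, 20) → sum 43
(20, 20, 4) → sum 44
(20, 4, 9) → sum 33  < 43 ✓
(4, 9, 5) → sum 18  < 43 ✓
8 windows satisfy the condition.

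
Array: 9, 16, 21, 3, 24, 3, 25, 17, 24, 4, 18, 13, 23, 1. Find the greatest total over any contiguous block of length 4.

[9, 16, 21, 3] → sum 49
[16, 21, 3, 24] → sum 64
[21, 3, 24, 3] → sum 51
[3, 24, 3, 25] → sum 55
[24, 3, 25, 17] → sum 69
[3, 25, 17, 24] → sum 69
[25, 17, 24, 4] → sum 70
[17, 24, 4, 18] → sum 63
[24, 4, 18, 13] → sum 59
[4, 18, 13, 23] → sum 58
[18, 13, 23, 1] → sum 55
Greatest of these is 70.

70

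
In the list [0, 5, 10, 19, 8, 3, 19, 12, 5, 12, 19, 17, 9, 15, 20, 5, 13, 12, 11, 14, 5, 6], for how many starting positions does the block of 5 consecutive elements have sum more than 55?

(0, 5, 10, 19, 8) → sum 42
(5, 10, 19, 8, 3) → sum 45
(10, 19, 8, 3, 19) → sum 59  > 55 ✓
(19, 8, 3, 19, 12) → sum 61  > 55 ✓
(8, 3, 19, 12, 5) → sum 47
(3, 19, 12, 5, 12) → sum 51
(19, 12, 5, 12, 19) → sum 67  > 55 ✓
(12, 5, 12, 19, 17) → sum 65  > 55 ✓
(5, 12, 19, 17, 9) → sum 62  > 55 ✓
(12, 19, 17, 9, 15) → sum 72  > 55 ✓
(19, 17, 9, 15, 20) → sum 80  > 55 ✓
(17, 9, 15, 20, 5) → sum 66  > 55 ✓
(9, 15, 20, 5, 13) → sum 62  > 55 ✓
(15, 20, 5, 13, 12) → sum 65  > 55 ✓
(20, 5, 13, 12, 11) → sum 61  > 55 ✓
(5, 13, 12, 11, 14) → sum 55
(13, 12, 11, 14, 5) → sum 55
(12, 11, 14, 5, 6) → sum 48
11 windows satisfy the condition.

11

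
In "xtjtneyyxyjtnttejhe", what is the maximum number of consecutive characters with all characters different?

add x: [x] len 1
add t: [x, t] len 2
add j: [x, t, j] len 3
add t (repeat t, move left end past it): [j, t] len 2
add n: [j, t, n] len 3
add e: [j, t, n, e] len 4
add y: [j, t, n, e, y] len 5
add y (repeat y, move left end past it): [y] len 1
add x: [y, x] len 2
add y (repeat y, move left end past it): [x, y] len 2
add j: [x, y, j] len 3
add t: [x, y, j, t] len 4
add n: [x, y, j, t, n] len 5
add t (repeat t, move left end past it): [n, t] len 2
add t (repeat t, move left end past it): [t] len 1
add e: [t, e] len 2
add j: [t, e, j] len 3
add h: [t, e, j, h] len 4
add e (repeat e, move left end past it): [j, h, e] len 3
Longest all-distinct length: 5.

5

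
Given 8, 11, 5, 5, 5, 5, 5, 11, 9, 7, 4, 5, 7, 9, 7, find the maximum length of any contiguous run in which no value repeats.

add 8: [8] len 1
add 11: [8, 11] len 2
add 5: [8, 11, 5] len 3
add 5 (repeat 5, move left end past it): [5] len 1
add 5 (repeat 5, move left end past it): [5] len 1
add 5 (repeat 5, move left end past it): [5] len 1
add 5 (repeat 5, move left end past it): [5] len 1
add 11: [5, 11] len 2
add 9: [5, 11, 9] len 3
add 7: [5, 11, 9, 7] len 4
add 4: [5, 11, 9, 7, 4] len 5
add 5 (repeat 5, move left end past it): [11, 9, 7, 4, 5] len 5
add 7 (repeat 7, move left end past it): [4, 5, 7] len 3
add 9: [4, 5, 7, 9] len 4
add 7 (repeat 7, move left end past it): [9, 7] len 2
Longest all-distinct length: 5.

5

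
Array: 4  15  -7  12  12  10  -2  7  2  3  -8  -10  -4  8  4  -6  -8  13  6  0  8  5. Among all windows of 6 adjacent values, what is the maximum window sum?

(4, 15, -7, 12, 12, 10) → sum 46
(15, -7, 12, 12, 10, -2) → sum 40
(-7, 12, 12, 10, -2, 7) → sum 32
(12, 12, 10, -2, 7, 2) → sum 41
(12, 10, -2, 7, 2, 3) → sum 32
(10, -2, 7, 2, 3, -8) → sum 12
(-2, 7, 2, 3, -8, -10) → sum -8
(7, 2, 3, -8, -10, -4) → sum -10
(2, 3, -8, -10, -4, 8) → sum -9
(3, -8, -10, -4, 8, 4) → sum -7
(-8, -10, -4, 8, 4, -6) → sum -16
(-10, -4, 8, 4, -6, -8) → sum -16
(-4, 8, 4, -6, -8, 13) → sum 7
(8, 4, -6, -8, 13, 6) → sum 17
(4, -6, -8, 13, 6, 0) → sum 9
(-6, -8, 13, 6, 0, 8) → sum 13
(-8, 13, 6, 0, 8, 5) → sum 24
Maximum of these is 46.

46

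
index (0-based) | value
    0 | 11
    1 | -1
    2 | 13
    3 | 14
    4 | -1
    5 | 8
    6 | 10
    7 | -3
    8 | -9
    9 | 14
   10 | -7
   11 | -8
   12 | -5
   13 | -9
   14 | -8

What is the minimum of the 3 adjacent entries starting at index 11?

-9

Elements at indices 11..13: -8, -5, -9
min(-8, -5, -9) = -9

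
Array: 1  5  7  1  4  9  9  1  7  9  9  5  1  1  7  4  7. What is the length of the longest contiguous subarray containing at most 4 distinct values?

10

Extend right; when distinct count exceeds 4, shrink from the left:
add 1: window [1] (1 distinct), len 1
add 5: window [1, 5] (2 distinct), len 2
add 7: window [1, 5, 7] (3 distinct), len 3
add 1: window [1, 5, 7, 1] (3 distinct), len 4
add 4: window [1, 5, 7, 1, 4] (4 distinct), len 5
add 9: window [7, 1, 4, 9] (4 distinct), len 4
add 9: window [7, 1, 4, 9, 9] (4 distinct), len 5
add 1: window [7, 1, 4, 9, 9, 1] (4 distinct), len 6
add 7: window [7, 1, 4, 9, 9, 1, 7] (4 distinct), len 7
add 9: window [7, 1, 4, 9, 9, 1, 7, 9] (4 distinct), len 8
add 9: window [7, 1, 4, 9, 9, 1, 7, 9, 9] (4 distinct), len 9
add 5: window [9, 9, 1, 7, 9, 9, 5] (4 distinct), len 7
add 1: window [9, 9, 1, 7, 9, 9, 5, 1] (4 distinct), len 8
add 1: window [9, 9, 1, 7, 9, 9, 5, 1, 1] (4 distinct), len 9
add 7: window [9, 9, 1, 7, 9, 9, 5, 1, 1, 7] (4 distinct), len 10
add 4: window [5, 1, 1, 7, 4] (4 distinct), len 5
add 7: window [5, 1, 1, 7, 4, 7] (4 distinct), len 6
Longest length with ≤4 distinct: 10.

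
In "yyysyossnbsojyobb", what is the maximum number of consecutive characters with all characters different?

6

[y] len 1
[y] len 1
[y] len 1
[y, s] len 2
[s, y] len 2
[s, y, o] len 3
[y, o, s] len 3
[s] len 1
[s, n] len 2
[s, n, b] len 3
[n, b, s] len 3
[n, b, s, o] len 4
[n, b, s, o, j] len 5
[n, b, s, o, j, y] len 6
[j, y, o] len 3
[j, y, o, b] len 4
[b] len 1
Longest all-distinct length: 6.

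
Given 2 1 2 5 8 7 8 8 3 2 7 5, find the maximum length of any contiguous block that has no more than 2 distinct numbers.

4

[2] 1 distinct, len 1
[2, 1] 2 distinct, len 2
[2, 1, 2] 2 distinct, len 3
[2, 5] 2 distinct, len 2
[5, 8] 2 distinct, len 2
[8, 7] 2 distinct, len 2
[8, 7, 8] 2 distinct, len 3
[8, 7, 8, 8] 2 distinct, len 4
[8, 8, 3] 2 distinct, len 3
[3, 2] 2 distinct, len 2
[2, 7] 2 distinct, len 2
[7, 5] 2 distinct, len 2
Longest length with ≤2 distinct: 4.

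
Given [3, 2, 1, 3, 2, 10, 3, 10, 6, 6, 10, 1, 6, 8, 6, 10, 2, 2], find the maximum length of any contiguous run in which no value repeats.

[3] len 1
[3, 2] len 2
[3, 2, 1] len 3
[2, 1, 3] len 3
[1, 3, 2] len 3
[1, 3, 2, 10] len 4
[2, 10, 3] len 3
[3, 10] len 2
[3, 10, 6] len 3
[6] len 1
[6, 10] len 2
[6, 10, 1] len 3
[10, 1, 6] len 3
[10, 1, 6, 8] len 4
[8, 6] len 2
[8, 6, 10] len 3
[8, 6, 10, 2] len 4
[2] len 1
Longest all-distinct length: 4.

4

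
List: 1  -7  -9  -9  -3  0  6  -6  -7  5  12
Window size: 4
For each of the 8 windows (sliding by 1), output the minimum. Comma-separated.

-9, -9, -9, -9, -6, -7, -7, -7

(1, -7, -9, -9) → min -9
(-7, -9, -9, -3) → min -9
(-9, -9, -3, 0) → min -9
(-9, -3, 0, 6) → min -9
(-3, 0, 6, -6) → min -6
(0, 6, -6, -7) → min -7
(6, -6, -7, 5) → min -7
(-6, -7, 5, 12) → min -7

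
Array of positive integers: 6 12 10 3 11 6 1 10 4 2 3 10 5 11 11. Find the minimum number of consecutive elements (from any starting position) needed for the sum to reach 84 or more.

add 6: running sum 6 < 84
add 12: running sum 18 < 84
add 10: running sum 28 < 84
add 3: running sum 31 < 84
add 11: running sum 42 < 84
add 6: running sum 48 < 84
add 1: running sum 49 < 84
add 10: running sum 59 < 84
add 4: running sum 63 < 84
add 2: running sum 65 < 84
add 3: running sum 68 < 84
add 10: running sum 78 < 84
add 5: running sum 83 < 84
add 11: shortest ending here [12, 10, 3, 11, 6, 1, 10, 4, 2, 3, 10, 5, 11] sum 88, len 13
add 11: shortest ending here [10, 3, 11, 6, 1, 10, 4, 2, 3, 10, 5, 11, 11] sum 87, len 13
Shortest qualifying length: 13.

13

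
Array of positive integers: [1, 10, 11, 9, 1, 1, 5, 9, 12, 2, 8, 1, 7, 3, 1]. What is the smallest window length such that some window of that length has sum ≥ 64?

10

add 1: running sum 1 < 64
add 10: running sum 11 < 64
add 11: running sum 22 < 64
add 9: running sum 31 < 64
add 1: running sum 32 < 64
add 1: running sum 33 < 64
add 5: running sum 38 < 64
add 9: running sum 47 < 64
add 12: running sum 59 < 64
add 2: running sum 61 < 64
add 8: shortest ending here [10, 11, 9, 1, 1, 5, 9, 12, 2, 8] sum 68, len 10
add 1: shortest ending here [10, 11, 9, 1, 1, 5, 9, 12, 2, 8, 1] sum 69, len 11
add 7: shortest ending here [11, 9, 1, 1, 5, 9, 12, 2, 8, 1, 7] sum 66, len 11
add 3: shortest ending here [11, 9, 1, 1, 5, 9, 12, 2, 8, 1, 7, 3] sum 69, len 12
add 1: shortest ending here [11, 9, 1, 1, 5, 9, 12, 2, 8, 1, 7, 3, 1] sum 70, len 13
Shortest qualifying length: 10.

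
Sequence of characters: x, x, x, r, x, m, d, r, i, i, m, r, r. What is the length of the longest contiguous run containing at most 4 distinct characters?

Extend right; when distinct count exceeds 4, shrink from the left:
add x: window [x] (1 distinct), len 1
add x: window [x, x] (1 distinct), len 2
add x: window [x, x, x] (1 distinct), len 3
add r: window [x, x, x, r] (2 distinct), len 4
add x: window [x, x, x, r, x] (2 distinct), len 5
add m: window [x, x, x, r, x, m] (3 distinct), len 6
add d: window [x, x, x, r, x, m, d] (4 distinct), len 7
add r: window [x, x, x, r, x, m, d, r] (4 distinct), len 8
add i: window [m, d, r, i] (4 distinct), len 4
add i: window [m, d, r, i, i] (4 distinct), len 5
add m: window [m, d, r, i, i, m] (4 distinct), len 6
add r: window [m, d, r, i, i, m, r] (4 distinct), len 7
add r: window [m, d, r, i, i, m, r, r] (4 distinct), len 8
Longest length with ≤4 distinct: 8.

8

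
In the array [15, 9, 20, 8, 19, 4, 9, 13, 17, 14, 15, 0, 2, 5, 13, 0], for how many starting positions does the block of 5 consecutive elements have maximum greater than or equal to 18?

5

(15, 9, 20, 8, 19) → max 20  ≥ 18 ✓
(9, 20, 8, 19, 4) → max 20  ≥ 18 ✓
(20, 8, 19, 4, 9) → max 20  ≥ 18 ✓
(8, 19, 4, 9, 13) → max 19  ≥ 18 ✓
(19, 4, 9, 13, 17) → max 19  ≥ 18 ✓
(4, 9, 13, 17, 14) → max 17
(9, 13, 17, 14, 15) → max 17
(13, 17, 14, 15, 0) → max 17
(17, 14, 15, 0, 2) → max 17
(14, 15, 0, 2, 5) → max 15
(15, 0, 2, 5, 13) → max 15
(0, 2, 5, 13, 0) → max 13
5 windows satisfy the condition.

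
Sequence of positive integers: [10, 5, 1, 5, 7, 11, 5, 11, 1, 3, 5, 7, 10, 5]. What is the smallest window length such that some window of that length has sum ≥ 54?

8

add 10: running sum 10 < 54
add 5: running sum 15 < 54
add 1: running sum 16 < 54
add 5: running sum 21 < 54
add 7: running sum 28 < 54
add 11: running sum 39 < 54
add 5: running sum 44 < 54
end 7: [10, 5, 1, 5, 7, 11, 5, 11] sum 55, len 8
end 8: [10, 5, 1, 5, 7, 11, 5, 11, 1] sum 56, len 9
end 9: [10, 5, 1, 5, 7, 11, 5, 11, 1, 3] sum 59, len 10
end 10: [5, 1, 5, 7, 11, 5, 11, 1, 3, 5] sum 54, len 10
end 11: [5, 7, 11, 5, 11, 1, 3, 5, 7] sum 55, len 9
end 12: [7, 11, 5, 11, 1, 3, 5, 7, 10] sum 60, len 9
end 13: [11, 5, 11, 1, 3, 5, 7, 10, 5] sum 58, len 9
Shortest qualifying length: 8.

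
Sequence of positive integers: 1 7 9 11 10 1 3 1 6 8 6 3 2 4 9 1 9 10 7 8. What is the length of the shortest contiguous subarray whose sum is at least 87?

add 1: running sum 1 < 87
add 7: running sum 8 < 87
add 9: running sum 17 < 87
add 11: running sum 28 < 87
add 10: running sum 38 < 87
add 1: running sum 39 < 87
add 3: running sum 42 < 87
add 1: running sum 43 < 87
add 6: running sum 49 < 87
add 8: running sum 57 < 87
add 6: running sum 63 < 87
add 3: running sum 66 < 87
add 2: running sum 68 < 87
add 4: running sum 72 < 87
add 9: running sum 81 < 87
add 1: running sum 82 < 87
add 9: shortest ending here [7, 9, 11, 10, 1, 3, 1, 6, 8, 6, 3, 2, 4, 9, 1, 9] sum 90, len 16
add 10: shortest ending here [9, 11, 10, 1, 3, 1, 6, 8, 6, 3, 2, 4, 9, 1, 9, 10] sum 93, len 16
add 7: shortest ending here [11, 10, 1, 3, 1, 6, 8, 6, 3, 2, 4, 9, 1, 9, 10, 7] sum 91, len 16
add 8: shortest ending here [10, 1, 3, 1, 6, 8, 6, 3, 2, 4, 9, 1, 9, 10, 7, 8] sum 88, len 16
Shortest qualifying length: 16.

16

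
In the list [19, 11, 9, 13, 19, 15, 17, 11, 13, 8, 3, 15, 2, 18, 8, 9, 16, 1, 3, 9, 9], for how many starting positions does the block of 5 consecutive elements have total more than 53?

(19, 11, 9, 13, 19) → sum 71  > 53 ✓
(11, 9, 13, 19, 15) → sum 67  > 53 ✓
(9, 13, 19, 15, 17) → sum 73  > 53 ✓
(13, 19, 15, 17, 11) → sum 75  > 53 ✓
(19, 15, 17, 11, 13) → sum 75  > 53 ✓
(15, 17, 11, 13, 8) → sum 64  > 53 ✓
(17, 11, 13, 8, 3) → sum 52
(11, 13, 8, 3, 15) → sum 50
(13, 8, 3, 15, 2) → sum 41
(8, 3, 15, 2, 18) → sum 46
(3, 15, 2, 18, 8) → sum 46
(15, 2, 18, 8, 9) → sum 52
(2, 18, 8, 9, 16) → sum 53
(18, 8, 9, 16, 1) → sum 52
(8, 9, 16, 1, 3) → sum 37
(9, 16, 1, 3, 9) → sum 38
(16, 1, 3, 9, 9) → sum 38
6 windows satisfy the condition.

6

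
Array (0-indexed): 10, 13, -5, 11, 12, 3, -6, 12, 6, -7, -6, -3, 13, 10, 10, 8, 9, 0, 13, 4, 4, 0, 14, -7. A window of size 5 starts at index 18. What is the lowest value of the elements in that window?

Elements at indices 18..22: 13, 4, 4, 0, 14
min(13, 4, 4, 0, 14) = 0

0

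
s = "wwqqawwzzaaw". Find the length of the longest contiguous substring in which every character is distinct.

3

add w: [w] len 1
add w (repeat w, move left end past it): [w] len 1
add q: [w, q] len 2
add q (repeat q, move left end past it): [q] len 1
add a: [q, a] len 2
add w: [q, a, w] len 3
add w (repeat w, move left end past it): [w] len 1
add z: [w, z] len 2
add z (repeat z, move left end past it): [z] len 1
add a: [z, a] len 2
add a (repeat a, move left end past it): [a] len 1
add w: [a, w] len 2
Longest all-distinct length: 3.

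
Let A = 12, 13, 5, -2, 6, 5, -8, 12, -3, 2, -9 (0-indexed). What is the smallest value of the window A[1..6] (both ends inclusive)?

-8

Elements at indices 1..6: 13, 5, -2, 6, 5, -8
min(13, 5, -2, 6, 5, -8) = -8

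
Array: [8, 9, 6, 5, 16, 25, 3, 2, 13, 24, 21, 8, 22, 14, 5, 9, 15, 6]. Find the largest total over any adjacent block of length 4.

75

(8, 9, 6, 5) → sum 28
(9, 6, 5, 16) → sum 36
(6, 5, 16, 25) → sum 52
(5, 16, 25, 3) → sum 49
(16, 25, 3, 2) → sum 46
(25, 3, 2, 13) → sum 43
(3, 2, 13, 24) → sum 42
(2, 13, 24, 21) → sum 60
(13, 24, 21, 8) → sum 66
(24, 21, 8, 22) → sum 75
(21, 8, 22, 14) → sum 65
(8, 22, 14, 5) → sum 49
(22, 14, 5, 9) → sum 50
(14, 5, 9, 15) → sum 43
(5, 9, 15, 6) → sum 35
Largest of these is 75.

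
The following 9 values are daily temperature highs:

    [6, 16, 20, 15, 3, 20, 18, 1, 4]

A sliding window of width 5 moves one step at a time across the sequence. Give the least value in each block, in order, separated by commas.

3, 3, 3, 1, 1

Sliding a size-5 window across the 9 values:
(6, 16, 20, 15, 3) → min 3
(16, 20, 15, 3, 20) → min 3
(20, 15, 3, 20, 18) → min 3
(15, 3, 20, 18, 1) → min 1
(3, 20, 18, 1, 4) → min 1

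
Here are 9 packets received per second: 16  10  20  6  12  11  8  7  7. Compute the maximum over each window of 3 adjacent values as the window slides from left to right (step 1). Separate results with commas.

20, 20, 20, 12, 12, 11, 8

16 10 20 → max 20
10 20 6 → max 20
20 6 12 → max 20
6 12 11 → max 12
12 11 8 → max 12
11 8 7 → max 11
8 7 7 → max 8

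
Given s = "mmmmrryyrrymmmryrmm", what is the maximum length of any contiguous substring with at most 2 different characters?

7

[m] 1 distinct, len 1
[m, m] 1 distinct, len 2
[m, m, m] 1 distinct, len 3
[m, m, m, m] 1 distinct, len 4
[m, m, m, m, r] 2 distinct, len 5
[m, m, m, m, r, r] 2 distinct, len 6
[r, r, y] 2 distinct, len 3
[r, r, y, y] 2 distinct, len 4
[r, r, y, y, r] 2 distinct, len 5
[r, r, y, y, r, r] 2 distinct, len 6
[r, r, y, y, r, r, y] 2 distinct, len 7
[y, m] 2 distinct, len 2
[y, m, m] 2 distinct, len 3
[y, m, m, m] 2 distinct, len 4
[m, m, m, r] 2 distinct, len 4
[r, y] 2 distinct, len 2
[r, y, r] 2 distinct, len 3
[r, m] 2 distinct, len 2
[r, m, m] 2 distinct, len 3
Longest length with ≤2 distinct: 7.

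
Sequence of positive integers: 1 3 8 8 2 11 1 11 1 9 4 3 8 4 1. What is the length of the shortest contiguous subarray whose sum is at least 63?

add 1: running sum 1 < 63
add 3: running sum 4 < 63
add 8: running sum 12 < 63
add 8: running sum 20 < 63
add 2: running sum 22 < 63
add 11: running sum 33 < 63
add 1: running sum 34 < 63
add 11: running sum 45 < 63
add 1: running sum 46 < 63
add 9: running sum 55 < 63
add 4: running sum 59 < 63
add 3: running sum 62 < 63
add 8: shortest ending here [8, 8, 2, 11, 1, 11, 1, 9, 4, 3, 8] sum 66, len 11
add 4: shortest ending here [8, 8, 2, 11, 1, 11, 1, 9, 4, 3, 8, 4] sum 70, len 12
add 1: shortest ending here [8, 2, 11, 1, 11, 1, 9, 4, 3, 8, 4, 1] sum 63, len 12
Shortest qualifying length: 11.

11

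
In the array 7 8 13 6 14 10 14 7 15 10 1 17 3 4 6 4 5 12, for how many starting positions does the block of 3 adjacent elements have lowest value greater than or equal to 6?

8

7 8 13 → min 7  ≥ 6 ✓
8 13 6 → min 6  ≥ 6 ✓
13 6 14 → min 6  ≥ 6 ✓
6 14 10 → min 6  ≥ 6 ✓
14 10 14 → min 10  ≥ 6 ✓
10 14 7 → min 7  ≥ 6 ✓
14 7 15 → min 7  ≥ 6 ✓
7 15 10 → min 7  ≥ 6 ✓
15 10 1 → min 1
10 1 17 → min 1
1 17 3 → min 1
17 3 4 → min 3
3 4 6 → min 3
4 6 4 → min 4
6 4 5 → min 4
4 5 12 → min 4
8 windows satisfy the condition.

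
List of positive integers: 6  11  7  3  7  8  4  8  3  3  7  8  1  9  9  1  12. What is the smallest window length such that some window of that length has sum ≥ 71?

12

Extend right; whenever the sum reaches 71, record the length and shrink from the left:
add 6: running sum 6 < 71
add 11: running sum 17 < 71
add 7: running sum 24 < 71
add 3: running sum 27 < 71
add 7: running sum 34 < 71
add 8: running sum 42 < 71
add 4: running sum 46 < 71
add 8: running sum 54 < 71
add 3: running sum 57 < 71
add 3: running sum 60 < 71
add 7: running sum 67 < 71
end 11: [6, 11, 7, 3, 7, 8, 4, 8, 3, 3, 7, 8] sum 75, len 12
end 12: [6, 11, 7, 3, 7, 8, 4, 8, 3, 3, 7, 8, 1] sum 76, len 13
end 13: [11, 7, 3, 7, 8, 4, 8, 3, 3, 7, 8, 1, 9] sum 79, len 13
end 14: [7, 3, 7, 8, 4, 8, 3, 3, 7, 8, 1, 9, 9] sum 77, len 13
end 15: [3, 7, 8, 4, 8, 3, 3, 7, 8, 1, 9, 9, 1] sum 71, len 13
end 16: [8, 4, 8, 3, 3, 7, 8, 1, 9, 9, 1, 12] sum 73, len 12
Shortest qualifying length: 12.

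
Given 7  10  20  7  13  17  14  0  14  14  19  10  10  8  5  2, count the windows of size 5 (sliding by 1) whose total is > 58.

(7, 10, 20, 7, 13) → sum 57
(10, 20, 7, 13, 17) → sum 67  > 58 ✓
(20, 7, 13, 17, 14) → sum 71  > 58 ✓
(7, 13, 17, 14, 0) → sum 51
(13, 17, 14, 0, 14) → sum 58
(17, 14, 0, 14, 14) → sum 59  > 58 ✓
(14, 0, 14, 14, 19) → sum 61  > 58 ✓
(0, 14, 14, 19, 10) → sum 57
(14, 14, 19, 10, 10) → sum 67  > 58 ✓
(14, 19, 10, 10, 8) → sum 61  > 58 ✓
(19, 10, 10, 8, 5) → sum 52
(10, 10, 8, 5, 2) → sum 35
6 windows satisfy the condition.

6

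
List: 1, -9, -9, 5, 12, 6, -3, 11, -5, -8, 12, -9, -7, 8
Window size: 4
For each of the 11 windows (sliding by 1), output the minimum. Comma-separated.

1 -9 -9 5 → min -9
-9 -9 5 12 → min -9
-9 5 12 6 → min -9
5 12 6 -3 → min -3
12 6 -3 11 → min -3
6 -3 11 -5 → min -5
-3 11 -5 -8 → min -8
11 -5 -8 12 → min -8
-5 -8 12 -9 → min -9
-8 12 -9 -7 → min -9
12 -9 -7 8 → min -9

-9, -9, -9, -3, -3, -5, -8, -8, -9, -9, -9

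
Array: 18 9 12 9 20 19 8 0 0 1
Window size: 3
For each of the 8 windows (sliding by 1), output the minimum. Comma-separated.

9, 9, 9, 9, 8, 0, 0, 0

(18, 9, 12) → min 9
(9, 12, 9) → min 9
(12, 9, 20) → min 9
(9, 20, 19) → min 9
(20, 19, 8) → min 8
(19, 8, 0) → min 0
(8, 0, 0) → min 0
(0, 0, 1) → min 0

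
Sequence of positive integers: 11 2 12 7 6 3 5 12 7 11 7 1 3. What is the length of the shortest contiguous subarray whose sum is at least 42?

5

add 11: running sum 11 < 42
add 2: running sum 13 < 42
add 12: running sum 25 < 42
add 7: running sum 32 < 42
add 6: running sum 38 < 42
add 3: running sum 41 < 42
end 6: [11, 2, 12, 7, 6, 3, 5] sum 46, len 7
end 7: [12, 7, 6, 3, 5, 12] sum 45, len 6
end 8: [12, 7, 6, 3, 5, 12, 7] sum 52, len 7
end 9: [6, 3, 5, 12, 7, 11] sum 44, len 6
end 10: [5, 12, 7, 11, 7] sum 42, len 5
end 11: [5, 12, 7, 11, 7, 1] sum 43, len 6
end 12: [5, 12, 7, 11, 7, 1, 3] sum 46, len 7
Shortest qualifying length: 5.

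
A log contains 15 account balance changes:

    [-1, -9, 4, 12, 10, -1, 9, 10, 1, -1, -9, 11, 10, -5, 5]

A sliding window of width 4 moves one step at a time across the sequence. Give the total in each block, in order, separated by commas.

6, 17, 25, 30, 28, 19, 19, 1, 2, 11, 7, 21

Sliding a size-4 window across the 15 values:
[-1, -9, 4, 12] → sum 6
[-9, 4, 12, 10] → sum 17
[4, 12, 10, -1] → sum 25
[12, 10, -1, 9] → sum 30
[10, -1, 9, 10] → sum 28
[-1, 9, 10, 1] → sum 19
[9, 10, 1, -1] → sum 19
[10, 1, -1, -9] → sum 1
[1, -1, -9, 11] → sum 2
[-1, -9, 11, 10] → sum 11
[-9, 11, 10, -5] → sum 7
[11, 10, -5, 5] → sum 21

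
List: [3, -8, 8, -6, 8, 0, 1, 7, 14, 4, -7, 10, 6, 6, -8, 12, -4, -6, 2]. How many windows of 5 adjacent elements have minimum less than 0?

[3, -8, 8, -6, 8] → min -8  < 0 ✓
[-8, 8, -6, 8, 0] → min -8  < 0 ✓
[8, -6, 8, 0, 1] → min -6  < 0 ✓
[-6, 8, 0, 1, 7] → min -6  < 0 ✓
[8, 0, 1, 7, 14] → min 0
[0, 1, 7, 14, 4] → min 0
[1, 7, 14, 4, -7] → min -7  < 0 ✓
[7, 14, 4, -7, 10] → min -7  < 0 ✓
[14, 4, -7, 10, 6] → min -7  < 0 ✓
[4, -7, 10, 6, 6] → min -7  < 0 ✓
[-7, 10, 6, 6, -8] → min -8  < 0 ✓
[10, 6, 6, -8, 12] → min -8  < 0 ✓
[6, 6, -8, 12, -4] → min -8  < 0 ✓
[6, -8, 12, -4, -6] → min -8  < 0 ✓
[-8, 12, -4, -6, 2] → min -8  < 0 ✓
13 windows satisfy the condition.

13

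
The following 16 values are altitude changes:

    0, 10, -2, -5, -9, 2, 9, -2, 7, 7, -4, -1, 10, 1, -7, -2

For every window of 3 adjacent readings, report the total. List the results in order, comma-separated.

8, 3, -16, -12, 2, 9, 14, 12, 10, 2, 5, 10, 4, -8

(0, 10, -2) → sum 8
(10, -2, -5) → sum 3
(-2, -5, -9) → sum -16
(-5, -9, 2) → sum -12
(-9, 2, 9) → sum 2
(2, 9, -2) → sum 9
(9, -2, 7) → sum 14
(-2, 7, 7) → sum 12
(7, 7, -4) → sum 10
(7, -4, -1) → sum 2
(-4, -1, 10) → sum 5
(-1, 10, 1) → sum 10
(10, 1, -7) → sum 4
(1, -7, -2) → sum -8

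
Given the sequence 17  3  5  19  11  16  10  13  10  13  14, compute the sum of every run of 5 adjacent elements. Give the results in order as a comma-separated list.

17 3 5 19 11 → sum 55
3 5 19 11 16 → sum 54
5 19 11 16 10 → sum 61
19 11 16 10 13 → sum 69
11 16 10 13 10 → sum 60
16 10 13 10 13 → sum 62
10 13 10 13 14 → sum 60

55, 54, 61, 69, 60, 62, 60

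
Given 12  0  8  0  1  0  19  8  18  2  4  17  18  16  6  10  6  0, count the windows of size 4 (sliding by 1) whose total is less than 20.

12 0 8 0 → sum 20
0 8 0 1 → sum 9  < 20 ✓
8 0 1 0 → sum 9  < 20 ✓
0 1 0 19 → sum 20
1 0 19 8 → sum 28
0 19 8 18 → sum 45
19 8 18 2 → sum 47
8 18 2 4 → sum 32
18 2 4 17 → sum 41
2 4 17 18 → sum 41
4 17 18 16 → sum 55
17 18 16 6 → sum 57
18 16 6 10 → sum 50
16 6 10 6 → sum 38
6 10 6 0 → sum 22
2 windows satisfy the condition.

2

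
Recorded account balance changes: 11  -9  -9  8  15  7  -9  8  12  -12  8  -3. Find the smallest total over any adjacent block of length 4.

Window sums for each of the 9 positions:
(11, -9, -9, 8) → sum 1
(-9, -9, 8, 15) → sum 5
(-9, 8, 15, 7) → sum 21
(8, 15, 7, -9) → sum 21
(15, 7, -9, 8) → sum 21
(7, -9, 8, 12) → sum 18
(-9, 8, 12, -12) → sum -1
(8, 12, -12, 8) → sum 16
(12, -12, 8, -3) → sum 5
Smallest of these is -1.

-1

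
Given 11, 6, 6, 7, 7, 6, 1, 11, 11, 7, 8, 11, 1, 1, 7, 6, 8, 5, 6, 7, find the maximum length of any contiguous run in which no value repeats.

add 11: [11] len 1
add 6: [11, 6] len 2
add 6 (repeat 6, move left end past it): [6] len 1
add 7: [6, 7] len 2
add 7 (repeat 7, move left end past it): [7] len 1
add 6: [7, 6] len 2
add 1: [7, 6, 1] len 3
add 11: [7, 6, 1, 11] len 4
add 11 (repeat 11, move left end past it): [11] len 1
add 7: [11, 7] len 2
add 8: [11, 7, 8] len 3
add 11 (repeat 11, move left end past it): [7, 8, 11] len 3
add 1: [7, 8, 11, 1] len 4
add 1 (repeat 1, move left end past it): [1] len 1
add 7: [1, 7] len 2
add 6: [1, 7, 6] len 3
add 8: [1, 7, 6, 8] len 4
add 5: [1, 7, 6, 8, 5] len 5
add 6 (repeat 6, move left end past it): [8, 5, 6] len 3
add 7: [8, 5, 6, 7] len 4
Longest all-distinct length: 5.

5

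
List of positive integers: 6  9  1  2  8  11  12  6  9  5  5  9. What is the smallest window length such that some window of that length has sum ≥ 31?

3

add 6: running sum 6 < 31
add 9: running sum 15 < 31
add 1: running sum 16 < 31
add 2: running sum 18 < 31
add 8: running sum 26 < 31
add 11: shortest ending here [9, 1, 2, 8, 11] sum 31, len 5
add 12: shortest ending here [8, 11, 12] sum 31, len 3
add 6: shortest ending here [8, 11, 12, 6] sum 37, len 4
add 9: shortest ending here [11, 12, 6, 9] sum 38, len 4
add 5: shortest ending here [12, 6, 9, 5] sum 32, len 4
add 5: shortest ending here [12, 6, 9, 5, 5] sum 37, len 5
add 9: shortest ending here [6, 9, 5, 5, 9] sum 34, len 5
Shortest qualifying length: 3.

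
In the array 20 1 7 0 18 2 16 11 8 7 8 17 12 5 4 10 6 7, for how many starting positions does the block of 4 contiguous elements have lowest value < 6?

[20, 1, 7, 0] → min 0  < 6 ✓
[1, 7, 0, 18] → min 0  < 6 ✓
[7, 0, 18, 2] → min 0  < 6 ✓
[0, 18, 2, 16] → min 0  < 6 ✓
[18, 2, 16, 11] → min 2  < 6 ✓
[2, 16, 11, 8] → min 2  < 6 ✓
[16, 11, 8, 7] → min 7
[11, 8, 7, 8] → min 7
[8, 7, 8, 17] → min 7
[7, 8, 17, 12] → min 7
[8, 17, 12, 5] → min 5  < 6 ✓
[17, 12, 5, 4] → min 4  < 6 ✓
[12, 5, 4, 10] → min 4  < 6 ✓
[5, 4, 10, 6] → min 4  < 6 ✓
[4, 10, 6, 7] → min 4  < 6 ✓
11 windows satisfy the condition.

11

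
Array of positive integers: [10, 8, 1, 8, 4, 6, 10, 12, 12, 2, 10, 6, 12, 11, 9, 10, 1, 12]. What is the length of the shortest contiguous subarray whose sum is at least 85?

add 10: running sum 10 < 85
add 8: running sum 18 < 85
add 1: running sum 19 < 85
add 8: running sum 27 < 85
add 4: running sum 31 < 85
add 6: running sum 37 < 85
add 10: running sum 47 < 85
add 12: running sum 59 < 85
add 12: running sum 71 < 85
add 2: running sum 73 < 85
add 10: running sum 83 < 85
add 6: shortest ending here [10, 8, 1, 8, 4, 6, 10, 12, 12, 2, 10, 6] sum 89, len 12
add 12: shortest ending here [8, 1, 8, 4, 6, 10, 12, 12, 2, 10, 6, 12] sum 91, len 12
add 11: shortest ending here [4, 6, 10, 12, 12, 2, 10, 6, 12, 11] sum 85, len 10
add 9: shortest ending here [6, 10, 12, 12, 2, 10, 6, 12, 11, 9] sum 90, len 10
add 10: shortest ending here [10, 12, 12, 2, 10, 6, 12, 11, 9, 10] sum 94, len 10
add 1: shortest ending here [12, 12, 2, 10, 6, 12, 11, 9, 10, 1] sum 85, len 10
add 12: shortest ending here [12, 2, 10, 6, 12, 11, 9, 10, 1, 12] sum 85, len 10
Shortest qualifying length: 10.

10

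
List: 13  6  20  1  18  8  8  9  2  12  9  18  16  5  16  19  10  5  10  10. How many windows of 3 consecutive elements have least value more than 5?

13 6 20 → min 6  > 5 ✓
6 20 1 → min 1
20 1 18 → min 1
1 18 8 → min 1
18 8 8 → min 8  > 5 ✓
8 8 9 → min 8  > 5 ✓
8 9 2 → min 2
9 2 12 → min 2
2 12 9 → min 2
12 9 18 → min 9  > 5 ✓
9 18 16 → min 9  > 5 ✓
18 16 5 → min 5
16 5 16 → min 5
5 16 19 → min 5
16 19 10 → min 10  > 5 ✓
19 10 5 → min 5
10 5 10 → min 5
5 10 10 → min 5
6 windows satisfy the condition.

6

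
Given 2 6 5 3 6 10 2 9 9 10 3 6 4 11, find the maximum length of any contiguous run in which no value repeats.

add 2: [2] len 1
add 6: [2, 6] len 2
add 5: [2, 6, 5] len 3
add 3: [2, 6, 5, 3] len 4
add 6 (repeat 6, move left end past it): [5, 3, 6] len 3
add 10: [5, 3, 6, 10] len 4
add 2: [5, 3, 6, 10, 2] len 5
add 9: [5, 3, 6, 10, 2, 9] len 6
add 9 (repeat 9, move left end past it): [9] len 1
add 10: [9, 10] len 2
add 3: [9, 10, 3] len 3
add 6: [9, 10, 3, 6] len 4
add 4: [9, 10, 3, 6, 4] len 5
add 11: [9, 10, 3, 6, 4, 11] len 6
Longest all-distinct length: 6.

6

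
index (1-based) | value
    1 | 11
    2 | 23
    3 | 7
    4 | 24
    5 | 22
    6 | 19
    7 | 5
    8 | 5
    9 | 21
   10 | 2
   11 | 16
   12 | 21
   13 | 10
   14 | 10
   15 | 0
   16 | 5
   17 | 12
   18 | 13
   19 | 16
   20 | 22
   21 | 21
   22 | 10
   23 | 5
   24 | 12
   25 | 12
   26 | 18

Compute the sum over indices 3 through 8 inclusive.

Elements at indices 3..8: 7, 24, 22, 19, 5, 5
sum(7, 24, 22, 19, 5, 5) = 82

82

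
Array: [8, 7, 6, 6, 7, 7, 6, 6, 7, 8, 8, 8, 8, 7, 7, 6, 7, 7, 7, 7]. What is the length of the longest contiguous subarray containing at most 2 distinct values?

add 8: window [8] (1 distinct), len 1
add 7: window [8, 7] (2 distinct), len 2
add 6: window [7, 6] (2 distinct), len 2
add 6: window [7, 6, 6] (2 distinct), len 3
add 7: window [7, 6, 6, 7] (2 distinct), len 4
add 7: window [7, 6, 6, 7, 7] (2 distinct), len 5
add 6: window [7, 6, 6, 7, 7, 6] (2 distinct), len 6
add 6: window [7, 6, 6, 7, 7, 6, 6] (2 distinct), len 7
add 7: window [7, 6, 6, 7, 7, 6, 6, 7] (2 distinct), len 8
add 8: window [7, 8] (2 distinct), len 2
add 8: window [7, 8, 8] (2 distinct), len 3
add 8: window [7, 8, 8, 8] (2 distinct), len 4
add 8: window [7, 8, 8, 8, 8] (2 distinct), len 5
add 7: window [7, 8, 8, 8, 8, 7] (2 distinct), len 6
add 7: window [7, 8, 8, 8, 8, 7, 7] (2 distinct), len 7
add 6: window [7, 7, 6] (2 distinct), len 3
add 7: window [7, 7, 6, 7] (2 distinct), len 4
add 7: window [7, 7, 6, 7, 7] (2 distinct), len 5
add 7: window [7, 7, 6, 7, 7, 7] (2 distinct), len 6
add 7: window [7, 7, 6, 7, 7, 7, 7] (2 distinct), len 7
Longest length with ≤2 distinct: 8.

8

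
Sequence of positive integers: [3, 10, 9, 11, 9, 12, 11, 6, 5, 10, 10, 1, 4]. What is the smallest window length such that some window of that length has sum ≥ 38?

Extend right; whenever the sum reaches 38, record the length and shrink from the left:
add 3: running sum 3 < 38
add 10: running sum 13 < 38
add 9: running sum 22 < 38
add 11: running sum 33 < 38
end 4: [10, 9, 11, 9] sum 39, len 4
end 5: [9, 11, 9, 12] sum 41, len 4
end 6: [11, 9, 12, 11] sum 43, len 4
end 7: [9, 12, 11, 6] sum 38, len 4
end 8: [9, 12, 11, 6, 5] sum 43, len 5
end 9: [12, 11, 6, 5, 10] sum 44, len 5
end 10: [11, 6, 5, 10, 10] sum 42, len 5
end 11: [11, 6, 5, 10, 10, 1] sum 43, len 6
end 12: [11, 6, 5, 10, 10, 1, 4] sum 47, len 7
Shortest qualifying length: 4.

4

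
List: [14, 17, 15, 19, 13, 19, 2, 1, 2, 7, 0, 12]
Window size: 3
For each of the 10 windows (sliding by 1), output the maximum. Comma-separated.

[14, 17, 15] → max 17
[17, 15, 19] → max 19
[15, 19, 13] → max 19
[19, 13, 19] → max 19
[13, 19, 2] → max 19
[19, 2, 1] → max 19
[2, 1, 2] → max 2
[1, 2, 7] → max 7
[2, 7, 0] → max 7
[7, 0, 12] → max 12

17, 19, 19, 19, 19, 19, 2, 7, 7, 12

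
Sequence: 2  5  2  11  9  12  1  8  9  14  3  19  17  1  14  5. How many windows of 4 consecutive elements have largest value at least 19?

4

2 5 2 11 → max 11
5 2 11 9 → max 11
2 11 9 12 → max 12
11 9 12 1 → max 12
9 12 1 8 → max 12
12 1 8 9 → max 12
1 8 9 14 → max 14
8 9 14 3 → max 14
9 14 3 19 → max 19  ≥ 19 ✓
14 3 19 17 → max 19  ≥ 19 ✓
3 19 17 1 → max 19  ≥ 19 ✓
19 17 1 14 → max 19  ≥ 19 ✓
17 1 14 5 → max 17
4 windows satisfy the condition.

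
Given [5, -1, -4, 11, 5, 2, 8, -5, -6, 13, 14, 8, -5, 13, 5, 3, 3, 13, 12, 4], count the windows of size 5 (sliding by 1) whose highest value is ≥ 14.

5

5 -1 -4 11 5 → max 11
-1 -4 11 5 2 → max 11
-4 11 5 2 8 → max 11
11 5 2 8 -5 → max 11
5 2 8 -5 -6 → max 8
2 8 -5 -6 13 → max 13
8 -5 -6 13 14 → max 14  ≥ 14 ✓
-5 -6 13 14 8 → max 14  ≥ 14 ✓
-6 13 14 8 -5 → max 14  ≥ 14 ✓
13 14 8 -5 13 → max 14  ≥ 14 ✓
14 8 -5 13 5 → max 14  ≥ 14 ✓
8 -5 13 5 3 → max 13
-5 13 5 3 3 → max 13
13 5 3 3 13 → max 13
5 3 3 13 12 → max 13
3 3 13 12 4 → max 13
5 windows satisfy the condition.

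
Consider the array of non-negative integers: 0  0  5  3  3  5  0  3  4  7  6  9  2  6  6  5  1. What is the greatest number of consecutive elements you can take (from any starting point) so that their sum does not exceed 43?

11

Extend to the right; shrink from the left whenever the sum exceeds 43:
[0] sum 0 len 1
[0, 0] sum 0 len 2
[0, 0, 5] sum 5 len 3
[0, 0, 5, 3] sum 8 len 4
[0, 0, 5, 3, 3] sum 11 len 5
[0, 0, 5, 3, 3, 5] sum 16 len 6
[0, 0, 5, 3, 3, 5, 0] sum 16 len 7
[0, 0, 5, 3, 3, 5, 0, 3] sum 19 len 8
[0, 0, 5, 3, 3, 5, 0, 3, 4] sum 23 len 9
[0, 0, 5, 3, 3, 5, 0, 3, 4, 7] sum 30 len 10
[0, 0, 5, 3, 3, 5, 0, 3, 4, 7, 6] sum 36 len 11
[3, 3, 5, 0, 3, 4, 7, 6, 9] sum 40 len 9
[3, 3, 5, 0, 3, 4, 7, 6, 9, 2] sum 42 len 10
[5, 0, 3, 4, 7, 6, 9, 2, 6] sum 42 len 9
[0, 3, 4, 7, 6, 9, 2, 6, 6] sum 43 len 9
[7, 6, 9, 2, 6, 6, 5] sum 41 len 7
[7, 6, 9, 2, 6, 6, 5, 1] sum 42 len 8
Longest length seen: 11.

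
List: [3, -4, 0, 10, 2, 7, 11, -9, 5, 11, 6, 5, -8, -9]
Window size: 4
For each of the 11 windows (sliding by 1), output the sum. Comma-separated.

(3, -4, 0, 10) → sum 9
(-4, 0, 10, 2) → sum 8
(0, 10, 2, 7) → sum 19
(10, 2, 7, 11) → sum 30
(2, 7, 11, -9) → sum 11
(7, 11, -9, 5) → sum 14
(11, -9, 5, 11) → sum 18
(-9, 5, 11, 6) → sum 13
(5, 11, 6, 5) → sum 27
(11, 6, 5, -8) → sum 14
(6, 5, -8, -9) → sum -6

9, 8, 19, 30, 11, 14, 18, 13, 27, 14, -6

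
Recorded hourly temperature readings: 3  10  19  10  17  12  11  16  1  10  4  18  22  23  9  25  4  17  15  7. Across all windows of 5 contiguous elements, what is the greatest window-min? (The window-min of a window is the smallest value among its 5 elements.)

10

[3, 10, 19, 10, 17] → min 3
[10, 19, 10, 17, 12] → min 10
[19, 10, 17, 12, 11] → min 10
[10, 17, 12, 11, 16] → min 10
[17, 12, 11, 16, 1] → min 1
[12, 11, 16, 1, 10] → min 1
[11, 16, 1, 10, 4] → min 1
[16, 1, 10, 4, 18] → min 1
[1, 10, 4, 18, 22] → min 1
[10, 4, 18, 22, 23] → min 4
[4, 18, 22, 23, 9] → min 4
[18, 22, 23, 9, 25] → min 9
[22, 23, 9, 25, 4] → min 4
[23, 9, 25, 4, 17] → min 4
[9, 25, 4, 17, 15] → min 4
[25, 4, 17, 15, 7] → min 4
Greatest of these is 10.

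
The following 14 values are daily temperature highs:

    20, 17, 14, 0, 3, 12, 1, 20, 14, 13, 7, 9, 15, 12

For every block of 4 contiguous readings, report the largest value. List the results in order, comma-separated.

20, 17, 14, 12, 20, 20, 20, 20, 14, 15, 15

20 17 14 0 → max 20
17 14 0 3 → max 17
14 0 3 12 → max 14
0 3 12 1 → max 12
3 12 1 20 → max 20
12 1 20 14 → max 20
1 20 14 13 → max 20
20 14 13 7 → max 20
14 13 7 9 → max 14
13 7 9 15 → max 15
7 9 15 12 → max 15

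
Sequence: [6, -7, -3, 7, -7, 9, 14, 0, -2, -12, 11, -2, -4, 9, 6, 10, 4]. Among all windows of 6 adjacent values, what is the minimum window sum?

-9

6 -7 -3 7 -7 9 → sum 5
-7 -3 7 -7 9 14 → sum 13
-3 7 -7 9 14 0 → sum 20
7 -7 9 14 0 -2 → sum 21
-7 9 14 0 -2 -12 → sum 2
9 14 0 -2 -12 11 → sum 20
14 0 -2 -12 11 -2 → sum 9
0 -2 -12 11 -2 -4 → sum -9
-2 -12 11 -2 -4 9 → sum 0
-12 11 -2 -4 9 6 → sum 8
11 -2 -4 9 6 10 → sum 30
-2 -4 9 6 10 4 → sum 23
Minimum of these is -9.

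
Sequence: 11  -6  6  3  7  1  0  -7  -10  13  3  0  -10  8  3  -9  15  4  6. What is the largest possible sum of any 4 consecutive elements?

[11, -6, 6, 3] → sum 14
[-6, 6, 3, 7] → sum 10
[6, 3, 7, 1] → sum 17
[3, 7, 1, 0] → sum 11
[7, 1, 0, -7] → sum 1
[1, 0, -7, -10] → sum -16
[0, -7, -10, 13] → sum -4
[-7, -10, 13, 3] → sum -1
[-10, 13, 3, 0] → sum 6
[13, 3, 0, -10] → sum 6
[3, 0, -10, 8] → sum 1
[0, -10, 8, 3] → sum 1
[-10, 8, 3, -9] → sum -8
[8, 3, -9, 15] → sum 17
[3, -9, 15, 4] → sum 13
[-9, 15, 4, 6] → sum 16
Largest of these is 17.

17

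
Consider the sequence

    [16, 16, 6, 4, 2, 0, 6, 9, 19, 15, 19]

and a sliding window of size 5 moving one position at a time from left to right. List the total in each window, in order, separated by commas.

44, 28, 18, 21, 36, 49, 68

[16, 16, 6, 4, 2] → sum 44
[16, 6, 4, 2, 0] → sum 28
[6, 4, 2, 0, 6] → sum 18
[4, 2, 0, 6, 9] → sum 21
[2, 0, 6, 9, 19] → sum 36
[0, 6, 9, 19, 15] → sum 49
[6, 9, 19, 15, 19] → sum 68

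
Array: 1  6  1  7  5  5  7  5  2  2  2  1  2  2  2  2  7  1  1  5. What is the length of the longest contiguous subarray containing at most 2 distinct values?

[1] 1 distinct, len 1
[1, 6] 2 distinct, len 2
[1, 6, 1] 2 distinct, len 3
[1, 7] 2 distinct, len 2
[7, 5] 2 distinct, len 2
[7, 5, 5] 2 distinct, len 3
[7, 5, 5, 7] 2 distinct, len 4
[7, 5, 5, 7, 5] 2 distinct, len 5
[5, 2] 2 distinct, len 2
[5, 2, 2] 2 distinct, len 3
[5, 2, 2, 2] 2 distinct, len 4
[2, 2, 2, 1] 2 distinct, len 4
[2, 2, 2, 1, 2] 2 distinct, len 5
[2, 2, 2, 1, 2, 2] 2 distinct, len 6
[2, 2, 2, 1, 2, 2, 2] 2 distinct, len 7
[2, 2, 2, 1, 2, 2, 2, 2] 2 distinct, len 8
[2, 2, 2, 2, 7] 2 distinct, len 5
[7, 1] 2 distinct, len 2
[7, 1, 1] 2 distinct, len 3
[1, 1, 5] 2 distinct, len 3
Longest length with ≤2 distinct: 8.

8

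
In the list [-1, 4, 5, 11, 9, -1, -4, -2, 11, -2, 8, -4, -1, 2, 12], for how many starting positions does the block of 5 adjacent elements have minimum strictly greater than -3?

-1 4 5 11 9 → min -1  > -3 ✓
4 5 11 9 -1 → min -1  > -3 ✓
5 11 9 -1 -4 → min -4
11 9 -1 -4 -2 → min -4
9 -1 -4 -2 11 → min -4
-1 -4 -2 11 -2 → min -4
-4 -2 11 -2 8 → min -4
-2 11 -2 8 -4 → min -4
11 -2 8 -4 -1 → min -4
-2 8 -4 -1 2 → min -4
8 -4 -1 2 12 → min -4
2 windows satisfy the condition.

2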